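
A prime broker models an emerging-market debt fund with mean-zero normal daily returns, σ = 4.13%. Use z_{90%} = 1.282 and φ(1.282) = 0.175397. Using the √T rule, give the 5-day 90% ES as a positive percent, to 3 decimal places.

16.198%

σ_{5d} = 4.13% × √5 = 9.235%.
ES multiplier = φ(z)/(1−α) = 0.175397/0.1 = 1.754.
ES = 9.235% × 1.754 = 16.198%.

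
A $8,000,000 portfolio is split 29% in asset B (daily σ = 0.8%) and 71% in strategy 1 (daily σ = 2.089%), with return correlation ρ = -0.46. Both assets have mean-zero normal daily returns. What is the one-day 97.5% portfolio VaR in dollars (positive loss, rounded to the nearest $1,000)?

$218,000

σ_p² = 0.29²·0.8² + 0.71²·2.089² + 2·-0.46·0.29·0.71·0.8·2.089 = 1.9371 (%²).
σ_p = √1.9371 = 1.392%.
At 97.5%, z = 1.960.
VaR = 1.960 × 1.392% = 2.728%; on $8,000,000 that is $218,240.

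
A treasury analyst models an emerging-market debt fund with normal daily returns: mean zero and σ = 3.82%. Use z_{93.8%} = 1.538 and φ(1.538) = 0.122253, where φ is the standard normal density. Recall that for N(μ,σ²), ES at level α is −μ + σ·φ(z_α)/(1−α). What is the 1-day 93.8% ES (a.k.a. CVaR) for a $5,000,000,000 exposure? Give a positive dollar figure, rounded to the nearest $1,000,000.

$377,000,000

Tail multiplier: φ(z)/(1−α) = 0.122253 / 0.062 = 1.972.
ES = 3.82% × 1.972 = 7.533%.
On $5,000,000,000: 0.07533 × $5,000,000,000 = $376,650,000.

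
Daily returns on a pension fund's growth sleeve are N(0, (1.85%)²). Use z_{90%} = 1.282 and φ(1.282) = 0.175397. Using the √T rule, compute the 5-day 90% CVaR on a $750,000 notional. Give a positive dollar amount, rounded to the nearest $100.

$54,400

σ_{5d} = 1.85% × √5 = 4.137%.
ES multiplier = φ(z)/(1−α) = 0.175397/0.1 = 1.754.
ES = 4.137% × 1.754 = 7.256%; on $750,000: $54,420.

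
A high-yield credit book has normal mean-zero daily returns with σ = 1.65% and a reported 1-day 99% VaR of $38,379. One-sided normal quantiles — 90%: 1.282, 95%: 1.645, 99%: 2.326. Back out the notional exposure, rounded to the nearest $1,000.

VaR as a fraction of value: z·σ = 2.326 × 1.65% = 3.8379%.
Position = $38,379 / 0.038379 = $1,000,000.

$1,000,000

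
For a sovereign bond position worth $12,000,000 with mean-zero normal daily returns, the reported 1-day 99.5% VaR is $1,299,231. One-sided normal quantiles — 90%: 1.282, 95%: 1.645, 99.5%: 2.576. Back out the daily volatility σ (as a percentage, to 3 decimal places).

4.203%

VaR as a fraction: $1,299,231 / $12,000,000 = 10.827%.
σ = VaR / z = 10.827% / 2.576 = 4.203%.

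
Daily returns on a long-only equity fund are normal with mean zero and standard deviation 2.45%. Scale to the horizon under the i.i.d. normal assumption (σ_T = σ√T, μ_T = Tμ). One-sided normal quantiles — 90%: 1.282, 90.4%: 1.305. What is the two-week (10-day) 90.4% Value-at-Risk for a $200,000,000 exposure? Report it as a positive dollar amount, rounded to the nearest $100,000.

$20,200,000

σ_{10d} = 2.45% × √10 = 7.748%.
VaR = 1.305 × 7.748% = 10.111%.
On $200,000,000: 0.10111 × $200,000,000 = $20,222,000.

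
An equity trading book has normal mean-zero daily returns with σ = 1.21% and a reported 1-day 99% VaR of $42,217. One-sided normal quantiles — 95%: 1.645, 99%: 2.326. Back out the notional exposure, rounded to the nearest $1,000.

VaR as a fraction of value: z·σ = 2.326 × 1.21% = 2.81446%.
Position = $42,217 / 0.0281446 = $1,500,004.

$1,500,000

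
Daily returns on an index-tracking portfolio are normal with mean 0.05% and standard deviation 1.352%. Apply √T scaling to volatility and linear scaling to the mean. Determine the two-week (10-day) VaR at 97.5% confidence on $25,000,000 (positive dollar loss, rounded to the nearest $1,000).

$1,970,000

At 97.5%, z = 1.960.
σ_{10d} = 1.352% × √10 = 4.275%; μ_{10d} = 10 × 0.05% = 0.500%.
VaR = −(0.500%) + 1.960 × 4.275% = 7.879%.
On $25,000,000: 0.07879 × $25,000,000 = $1,969,750.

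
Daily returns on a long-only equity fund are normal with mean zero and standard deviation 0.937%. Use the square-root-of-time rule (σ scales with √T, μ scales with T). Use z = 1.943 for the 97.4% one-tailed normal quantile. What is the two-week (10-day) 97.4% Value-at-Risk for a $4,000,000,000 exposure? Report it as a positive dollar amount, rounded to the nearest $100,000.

σ_{10d} = 0.937% × √10 = 2.963%.
VaR = 1.943 × 2.963% = 5.757%.
On $4,000,000,000: 0.05757 × $4,000,000,000 = $230,280,000.

$230,300,000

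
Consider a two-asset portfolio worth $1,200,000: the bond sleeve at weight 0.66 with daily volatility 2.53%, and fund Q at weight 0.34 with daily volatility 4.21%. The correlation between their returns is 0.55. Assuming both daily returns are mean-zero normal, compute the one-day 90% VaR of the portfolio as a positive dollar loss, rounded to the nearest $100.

$42,000

σ_p² = 0.66²·2.53² + 0.34²·4.21² + 2·0.55·0.66·0.34·2.53·4.21 = 7.4663 (%²).
σ_p = √7.4663 = 2.732%.
At 90%, z = 1.282.
VaR = 1.282 × 2.732% = 3.502%; on $1,200,000 that is $42,024.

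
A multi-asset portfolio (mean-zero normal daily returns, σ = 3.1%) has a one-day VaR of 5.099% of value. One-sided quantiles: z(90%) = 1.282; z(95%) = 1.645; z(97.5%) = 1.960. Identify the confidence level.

Implied z = VaR/σ = 5.099 / 3.1 = 1.645.
This matches z(95%) = 1.645.

95%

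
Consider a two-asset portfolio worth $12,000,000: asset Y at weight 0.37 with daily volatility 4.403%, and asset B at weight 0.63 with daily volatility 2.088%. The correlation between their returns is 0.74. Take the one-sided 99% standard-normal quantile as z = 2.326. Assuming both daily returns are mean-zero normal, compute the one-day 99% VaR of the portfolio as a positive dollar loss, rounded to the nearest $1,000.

$767,000

σ_p² = 0.37²·4.403² + 0.63²·2.088² + 2·0.74·0.37·0.63·4.403·2.088 = 7.5560 (%²).
σ_p = √7.5560 = 2.749%.
VaR = 2.326 × 2.749% = 6.394%; on $12,000,000 that is $767,280.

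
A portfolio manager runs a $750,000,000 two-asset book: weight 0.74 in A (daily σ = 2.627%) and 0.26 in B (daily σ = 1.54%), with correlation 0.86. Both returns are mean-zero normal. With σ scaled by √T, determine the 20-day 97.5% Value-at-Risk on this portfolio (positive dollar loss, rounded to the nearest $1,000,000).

$151,000,000

σ_p = √(0.74²·2.627² + 0.26²·1.54² + 2·0.86·0.74·0.26·2.627·1.54) = 2.297%.
σ_{20d} = 2.297% × √20 = 10.272%.
z(97.5%) = 1.960.
VaR = 1.960 × 10.272% = 20.133%; on $750,000,000 that is $150,997,500.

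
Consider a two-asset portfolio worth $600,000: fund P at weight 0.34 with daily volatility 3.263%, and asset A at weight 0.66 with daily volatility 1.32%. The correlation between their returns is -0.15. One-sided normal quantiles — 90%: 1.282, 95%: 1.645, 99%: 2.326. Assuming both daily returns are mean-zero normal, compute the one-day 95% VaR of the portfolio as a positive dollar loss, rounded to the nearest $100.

$12,900

σ_p² = 0.34²·3.263² + 0.66²·1.32² + 2·-0.15·0.34·0.66·3.263·1.32 = 1.6998 (%²).
σ_p = √1.6998 = 1.304%.
VaR = 1.645 × 1.304% = 2.145%; on $600,000 that is $12,870.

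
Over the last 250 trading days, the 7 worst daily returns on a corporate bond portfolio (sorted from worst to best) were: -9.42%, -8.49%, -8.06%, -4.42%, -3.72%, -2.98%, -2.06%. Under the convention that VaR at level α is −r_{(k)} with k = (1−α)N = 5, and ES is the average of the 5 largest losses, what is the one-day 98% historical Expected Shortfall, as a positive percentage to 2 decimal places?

6.82%

The 5 worst returns sum to -34.11%.
ES = −(-34.11%) / 5 = 6.822% ≈ 6.82%.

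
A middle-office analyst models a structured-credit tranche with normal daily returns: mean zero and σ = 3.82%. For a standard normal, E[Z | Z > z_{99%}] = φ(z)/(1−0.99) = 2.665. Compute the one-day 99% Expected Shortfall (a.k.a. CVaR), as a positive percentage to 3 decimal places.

10.180%

ES = 3.82% × 2.665 = 10.180%.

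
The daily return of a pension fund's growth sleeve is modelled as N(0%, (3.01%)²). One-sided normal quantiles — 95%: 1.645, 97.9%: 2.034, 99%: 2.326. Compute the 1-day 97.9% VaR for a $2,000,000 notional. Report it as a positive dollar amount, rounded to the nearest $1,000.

VaR = z·σ = 2.034 × 3.01% = 6.122%.
On $2,000,000: 0.06122 × $2,000,000 = $122,440.

$122,000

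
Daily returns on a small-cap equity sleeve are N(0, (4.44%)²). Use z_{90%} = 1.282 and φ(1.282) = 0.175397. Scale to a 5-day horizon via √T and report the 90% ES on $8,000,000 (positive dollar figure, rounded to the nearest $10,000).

$1,390,000

σ_{5d} = 4.44% × √5 = 9.928%.
ES multiplier = φ(z)/(1−α) = 0.175397/0.1 = 1.754.
ES = 9.928% × 1.754 = 17.414%; on $8,000,000: $1,393,120.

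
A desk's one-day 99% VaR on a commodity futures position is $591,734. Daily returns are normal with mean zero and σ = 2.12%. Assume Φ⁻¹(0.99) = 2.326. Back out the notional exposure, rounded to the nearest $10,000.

VaR as a fraction of value: z·σ = 2.326 × 2.12% = 4.93112%.
Position = $591,734 / 0.0493112 = $11,999,992.

$12,000,000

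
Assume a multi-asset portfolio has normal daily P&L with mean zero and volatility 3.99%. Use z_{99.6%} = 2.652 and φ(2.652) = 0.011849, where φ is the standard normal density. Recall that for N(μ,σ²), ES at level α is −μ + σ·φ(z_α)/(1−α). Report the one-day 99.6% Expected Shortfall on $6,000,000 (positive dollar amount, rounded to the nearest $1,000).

Tail multiplier: φ(z)/(1−α) = 0.011849 / 0.004 = 2.962.
ES = 3.99% × 2.962 = 11.818%.
On $6,000,000: 0.11818 × $6,000,000 = $709,080.

$709,000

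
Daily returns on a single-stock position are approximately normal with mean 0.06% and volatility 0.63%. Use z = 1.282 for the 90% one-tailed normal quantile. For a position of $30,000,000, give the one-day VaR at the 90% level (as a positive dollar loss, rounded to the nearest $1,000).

VaR = −μ + z·σ = −(0.06%) + 1.282 × 0.63% = 0.748%.
On $30,000,000: 0.00748 × $30,000,000 = $224,400.

$224,000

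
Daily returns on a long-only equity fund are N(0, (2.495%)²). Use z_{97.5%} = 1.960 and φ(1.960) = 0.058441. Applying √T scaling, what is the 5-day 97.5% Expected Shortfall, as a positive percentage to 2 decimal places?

13.04%

σ_{5d} = 2.495% × √5 = 5.579%.
ES multiplier = φ(z)/(1−α) = 0.058441/0.025 = 2.338.
ES = 5.579% × 2.338 = 13.044%.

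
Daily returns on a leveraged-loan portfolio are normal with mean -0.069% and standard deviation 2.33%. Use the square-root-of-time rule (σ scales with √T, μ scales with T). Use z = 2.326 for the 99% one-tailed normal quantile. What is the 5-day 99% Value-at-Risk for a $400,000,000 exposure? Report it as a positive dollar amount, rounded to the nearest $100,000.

σ_{5d} = 2.33% × √5 = 5.210%; μ_{5d} = 5 × -0.069% = -0.345%.
VaR = −(-0.345%) + 2.326 × 5.210% = 12.463%.
On $400,000,000: 0.12463 × $400,000,000 = $49,852,000.

$49,900,000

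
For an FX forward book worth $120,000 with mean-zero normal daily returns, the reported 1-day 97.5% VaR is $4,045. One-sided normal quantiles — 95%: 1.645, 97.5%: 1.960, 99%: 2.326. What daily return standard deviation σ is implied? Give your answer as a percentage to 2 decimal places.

VaR as a fraction: $4,045 / $120,000 = 3.371%.
σ = VaR / z = 3.371% / 1.960 = 1.720%.

1.72%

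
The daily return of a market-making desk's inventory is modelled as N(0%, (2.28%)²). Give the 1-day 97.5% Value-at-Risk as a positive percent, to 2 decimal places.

4.47%

At 97.5% one-sided, z = 1.960.
VaR = z·σ = 1.960 × 2.28% = 4.469%.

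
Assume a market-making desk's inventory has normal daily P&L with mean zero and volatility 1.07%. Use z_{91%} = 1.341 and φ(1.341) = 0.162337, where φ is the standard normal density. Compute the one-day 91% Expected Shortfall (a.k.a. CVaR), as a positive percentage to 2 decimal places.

Tail multiplier: φ(z)/(1−α) = 0.162337 / 0.09 = 1.804.
ES = 1.07% × 1.804 = 1.930%.

1.93%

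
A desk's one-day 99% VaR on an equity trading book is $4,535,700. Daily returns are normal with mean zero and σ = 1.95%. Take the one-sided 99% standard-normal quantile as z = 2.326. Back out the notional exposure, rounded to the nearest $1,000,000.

$100,000,000

VaR as a fraction of value: z·σ = 2.326 × 1.95% = 4.5357%.
Position = $4,535,700 / 0.045357 = $100,000,000.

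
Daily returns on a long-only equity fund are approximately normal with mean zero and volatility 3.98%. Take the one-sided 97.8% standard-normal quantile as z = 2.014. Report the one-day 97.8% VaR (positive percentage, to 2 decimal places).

VaR = z·σ = 2.014 × 3.98% = 8.016%.

8.02%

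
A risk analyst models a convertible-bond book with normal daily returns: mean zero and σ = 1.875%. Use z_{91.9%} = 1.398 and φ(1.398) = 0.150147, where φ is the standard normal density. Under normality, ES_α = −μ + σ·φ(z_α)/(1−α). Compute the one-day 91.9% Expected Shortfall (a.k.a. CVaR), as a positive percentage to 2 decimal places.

Tail multiplier: φ(z)/(1−α) = 0.150147 / 0.081 = 1.854.
ES = 1.875% × 1.854 = 3.476%.

3.48%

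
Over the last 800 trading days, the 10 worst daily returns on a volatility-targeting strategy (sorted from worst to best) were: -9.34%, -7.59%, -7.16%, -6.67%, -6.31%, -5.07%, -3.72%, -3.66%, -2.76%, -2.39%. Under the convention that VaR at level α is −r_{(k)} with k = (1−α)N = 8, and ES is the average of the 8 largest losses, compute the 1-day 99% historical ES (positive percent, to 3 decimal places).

The 8 worst returns sum to -49.52%.
ES = −(-49.52%) / 8 = 6.19% ≈ 6.190%.

6.190%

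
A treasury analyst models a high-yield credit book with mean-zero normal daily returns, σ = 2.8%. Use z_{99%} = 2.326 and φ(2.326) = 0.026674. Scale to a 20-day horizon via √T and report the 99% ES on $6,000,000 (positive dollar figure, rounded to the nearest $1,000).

σ_{20d} = 2.8% × √20 = 12.522%.
ES multiplier = φ(z)/(1−α) = 0.026674/0.01 = 2.667.
ES = 12.522% × 2.667 = 33.396%; on $6,000,000: $2,003,760.

$2,004,000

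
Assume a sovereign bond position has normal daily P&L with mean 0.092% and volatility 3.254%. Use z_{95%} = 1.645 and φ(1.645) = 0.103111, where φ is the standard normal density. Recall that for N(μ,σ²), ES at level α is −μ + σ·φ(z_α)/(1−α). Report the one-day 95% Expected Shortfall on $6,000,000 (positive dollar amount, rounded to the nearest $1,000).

$397,000

Tail multiplier: φ(z)/(1−α) = 0.103111 / 0.05 = 2.062.
ES = −(0.092%) + 3.254% × 2.062 = 6.618%.
On $6,000,000: 0.06618 × $6,000,000 = $397,080.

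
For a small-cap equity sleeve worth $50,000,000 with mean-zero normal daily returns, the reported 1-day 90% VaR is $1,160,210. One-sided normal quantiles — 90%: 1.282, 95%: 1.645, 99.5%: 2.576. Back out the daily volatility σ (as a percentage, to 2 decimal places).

VaR as a fraction: $1,160,210 / $50,000,000 = 2.320%.
σ = VaR / z = 2.320% / 1.282 = 1.810%.

1.81%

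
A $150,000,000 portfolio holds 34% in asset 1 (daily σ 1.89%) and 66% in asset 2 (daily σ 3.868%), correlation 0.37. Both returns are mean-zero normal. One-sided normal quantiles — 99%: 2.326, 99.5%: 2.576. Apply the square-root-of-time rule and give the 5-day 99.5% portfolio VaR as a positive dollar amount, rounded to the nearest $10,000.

$24,660,000

σ_p = √(0.34²·1.89² + 0.66²·3.868² + 2·0.37·0.34·0.66·1.89·3.868) = 2.854%.
σ_{5d} = 2.854% × √5 = 6.382%.
VaR = 2.576 × 6.382% = 16.440%; on $150,000,000 that is $24,660,000.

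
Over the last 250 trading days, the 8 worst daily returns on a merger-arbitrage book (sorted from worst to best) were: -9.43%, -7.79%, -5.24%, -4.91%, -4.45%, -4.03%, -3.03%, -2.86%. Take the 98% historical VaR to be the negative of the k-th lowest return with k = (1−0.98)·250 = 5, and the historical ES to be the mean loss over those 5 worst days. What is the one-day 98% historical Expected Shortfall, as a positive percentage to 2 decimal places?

The 5 worst returns sum to -31.82%.
ES = −(-31.82%) / 5 = 6.364% ≈ 6.36%.

6.36%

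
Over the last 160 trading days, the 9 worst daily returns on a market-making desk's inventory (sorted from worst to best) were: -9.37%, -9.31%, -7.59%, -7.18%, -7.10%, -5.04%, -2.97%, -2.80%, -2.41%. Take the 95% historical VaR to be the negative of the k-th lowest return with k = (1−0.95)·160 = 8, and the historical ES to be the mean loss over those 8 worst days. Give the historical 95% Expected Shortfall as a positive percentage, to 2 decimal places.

The 8 worst returns sum to -51.36%.
ES = −(-51.36%) / 8 = 6.42%.

6.42%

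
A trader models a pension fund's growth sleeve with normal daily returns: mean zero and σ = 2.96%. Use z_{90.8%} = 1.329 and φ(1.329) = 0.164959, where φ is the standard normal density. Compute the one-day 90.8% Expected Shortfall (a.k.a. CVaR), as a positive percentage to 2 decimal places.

Tail multiplier: φ(z)/(1−α) = 0.164959 / 0.092 = 1.793.
ES = 2.96% × 1.793 = 5.307%.

5.31%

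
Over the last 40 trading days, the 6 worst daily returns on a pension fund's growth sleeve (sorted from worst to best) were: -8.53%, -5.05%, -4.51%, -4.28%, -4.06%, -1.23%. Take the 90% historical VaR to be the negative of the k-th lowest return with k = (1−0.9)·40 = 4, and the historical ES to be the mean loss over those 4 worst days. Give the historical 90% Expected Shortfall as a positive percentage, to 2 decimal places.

The 4 worst returns sum to -22.37%.
ES = −(-22.37%) / 4 = 5.5925% ≈ 5.59%.

5.59%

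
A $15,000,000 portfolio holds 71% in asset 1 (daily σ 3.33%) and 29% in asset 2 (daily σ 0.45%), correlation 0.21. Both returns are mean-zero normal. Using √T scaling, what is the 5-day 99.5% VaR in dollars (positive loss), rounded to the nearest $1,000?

σ_p = √(0.71²·3.33² + 0.29²·0.45² + 2·0.21·0.71·0.29·3.33·0.45) = 2.395%.
σ_{5d} = 2.395% × √5 = 5.355%.
z(99.5%) = 2.576.
VaR = 2.576 × 5.355% = 13.794%; on $15,000,000 that is $2,069,100.

$2,069,000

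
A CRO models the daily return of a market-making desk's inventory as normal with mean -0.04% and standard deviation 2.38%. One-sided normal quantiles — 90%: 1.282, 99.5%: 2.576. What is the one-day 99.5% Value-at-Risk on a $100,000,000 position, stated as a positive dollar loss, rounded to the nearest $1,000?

VaR = −μ + z·σ = −(-0.04%) + 2.576 × 2.38% = 6.171%.
On $100,000,000: 0.06171 × $100,000,000 = $6,171,000.

$6,171,000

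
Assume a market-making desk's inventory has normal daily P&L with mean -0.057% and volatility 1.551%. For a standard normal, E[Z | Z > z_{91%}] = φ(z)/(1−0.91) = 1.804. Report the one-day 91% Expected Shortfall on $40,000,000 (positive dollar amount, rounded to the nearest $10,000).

ES = −(-0.057%) + 1.551% × 1.804 = 2.855%.
On $40,000,000: 0.02855 × $40,000,000 = $1,142,000.

$1,140,000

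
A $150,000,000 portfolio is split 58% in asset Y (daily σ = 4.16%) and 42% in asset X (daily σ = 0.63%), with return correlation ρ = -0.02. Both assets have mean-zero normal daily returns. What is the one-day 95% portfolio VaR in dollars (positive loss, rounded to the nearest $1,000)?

$5,976,000

σ_p² = 0.58²·4.16² + 0.42²·0.63² + 2·-0.02·0.58·0.42·4.16·0.63 = 5.8661 (%²).
σ_p = √5.8661 = 2.422%.
At 95%, z = 1.645.
VaR = 1.645 × 2.422% = 3.984%; on $150,000,000 that is $5,976,000.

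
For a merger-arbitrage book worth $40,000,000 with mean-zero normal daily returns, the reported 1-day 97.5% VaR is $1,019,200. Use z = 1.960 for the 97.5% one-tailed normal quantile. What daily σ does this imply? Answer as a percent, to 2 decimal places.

1.30%

VaR as a fraction: $1,019,200 / $40,000,000 = 2.548%.
σ = VaR / z = 2.548% / 1.960 = 1.300%.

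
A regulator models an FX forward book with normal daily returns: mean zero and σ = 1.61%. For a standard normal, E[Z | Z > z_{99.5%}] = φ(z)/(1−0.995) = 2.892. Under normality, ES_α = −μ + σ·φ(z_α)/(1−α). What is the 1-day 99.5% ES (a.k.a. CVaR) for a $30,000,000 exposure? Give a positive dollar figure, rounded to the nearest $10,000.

$1,400,000

ES = 1.61% × 2.892 = 4.656%.
On $30,000,000: 0.04656 × $30,000,000 = $1,396,800.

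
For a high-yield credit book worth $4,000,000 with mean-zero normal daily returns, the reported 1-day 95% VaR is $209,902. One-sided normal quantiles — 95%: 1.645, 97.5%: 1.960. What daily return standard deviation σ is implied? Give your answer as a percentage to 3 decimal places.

3.190%

VaR as a fraction: $209,902 / $4,000,000 = 5.248%.
σ = VaR / z = 5.248% / 1.645 = 3.190%.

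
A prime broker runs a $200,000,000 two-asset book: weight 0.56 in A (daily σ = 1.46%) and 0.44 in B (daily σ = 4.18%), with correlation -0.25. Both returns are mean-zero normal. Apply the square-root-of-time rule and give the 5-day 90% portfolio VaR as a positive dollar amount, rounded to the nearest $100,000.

$10,400,000

σ_p = √(0.56²·1.46² + 0.44²·4.18² + 2·-0.25·0.56·0.44·1.46·4.18) = 1.816%.
σ_{5d} = 1.816% × √5 = 4.061%.
z(90%) = 1.282.
VaR = 1.282 × 4.061% = 5.206%; on $200,000,000 that is $10,412,000.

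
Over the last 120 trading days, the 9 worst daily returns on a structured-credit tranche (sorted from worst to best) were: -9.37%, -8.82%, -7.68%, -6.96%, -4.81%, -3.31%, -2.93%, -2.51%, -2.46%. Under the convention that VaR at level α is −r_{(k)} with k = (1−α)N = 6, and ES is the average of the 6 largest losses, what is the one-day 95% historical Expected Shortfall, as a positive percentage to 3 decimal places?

6.825%

The 6 worst returns sum to -40.95%.
ES = −(-40.95%) / 6 = 6.825%.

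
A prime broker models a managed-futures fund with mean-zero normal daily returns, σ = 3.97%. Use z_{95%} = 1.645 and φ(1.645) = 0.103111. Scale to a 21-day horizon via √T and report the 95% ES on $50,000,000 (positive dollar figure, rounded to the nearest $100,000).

σ_{21d} = 3.97% × √21 = 18.193%.
ES multiplier = φ(z)/(1−α) = 0.103111/0.05 = 2.062.
ES = 18.193% × 2.062 = 37.514%; on $50,000,000: $18,757,000.

$18,800,000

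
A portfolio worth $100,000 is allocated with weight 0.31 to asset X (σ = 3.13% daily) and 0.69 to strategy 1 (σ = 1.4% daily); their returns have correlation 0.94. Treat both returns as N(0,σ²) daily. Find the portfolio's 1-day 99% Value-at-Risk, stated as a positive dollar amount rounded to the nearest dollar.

$4,436

σ_p² = 0.31²·3.13² + 0.69²·1.4² + 2·0.94·0.31·0.69·3.13·1.4 = 3.6368 (%²).
σ_p = √3.6368 = 1.907%.
At 99%, z = 2.326.
VaR = 2.326 × 1.907% = 4.436%; on $100,000 that is $4,436.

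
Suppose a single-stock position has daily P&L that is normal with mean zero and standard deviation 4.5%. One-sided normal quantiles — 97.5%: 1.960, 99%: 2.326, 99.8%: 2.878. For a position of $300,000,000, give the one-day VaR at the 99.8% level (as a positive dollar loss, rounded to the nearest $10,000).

VaR = z·σ = 2.878 × 4.5% = 12.951%.
On $300,000,000: 0.12951 × $300,000,000 = $38,853,000.

$38,850,000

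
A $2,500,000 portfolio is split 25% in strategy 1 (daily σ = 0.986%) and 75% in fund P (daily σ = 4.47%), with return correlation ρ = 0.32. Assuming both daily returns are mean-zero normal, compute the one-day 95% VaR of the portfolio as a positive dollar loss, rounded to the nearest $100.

σ_p² = 0.25²·0.986² + 0.75²·4.47² + 2·0.32·0.25·0.75·0.986·4.47 = 11.8289 (%²).
σ_p = √11.8289 = 3.439%.
At 95%, z = 1.645.
VaR = 1.645 × 3.439% = 5.657%; on $2,500,000 that is $141,425.

$141,400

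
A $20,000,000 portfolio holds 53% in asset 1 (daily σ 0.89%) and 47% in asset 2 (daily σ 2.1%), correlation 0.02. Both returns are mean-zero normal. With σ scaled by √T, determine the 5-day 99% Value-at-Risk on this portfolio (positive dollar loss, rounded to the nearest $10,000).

$1,150,000

σ_p = √(0.53²·0.89² + 0.47²·2.1² + 2·0.02·0.53·0.47·0.89·2.1) = 1.102%.
σ_{5d} = 1.102% × √5 = 2.464%.
z(99%) = 2.326.
VaR = 2.326 × 2.464% = 5.731%; on $20,000,000 that is $1,146,200.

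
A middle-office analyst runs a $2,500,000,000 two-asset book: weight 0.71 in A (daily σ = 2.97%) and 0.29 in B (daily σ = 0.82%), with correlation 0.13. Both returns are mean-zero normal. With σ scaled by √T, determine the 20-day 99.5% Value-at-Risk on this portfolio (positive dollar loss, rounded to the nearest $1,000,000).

σ_p = √(0.71²·2.97² + 0.29²·0.82² + 2·0.13·0.71·0.29·2.97·0.82) = 2.153%.
σ_{20d} = 2.153% × √20 = 9.629%.
z(99.5%) = 2.576.
VaR = 2.576 × 9.629% = 24.804%; on $2,500,000,000 that is $620,100,000.

$620,000,000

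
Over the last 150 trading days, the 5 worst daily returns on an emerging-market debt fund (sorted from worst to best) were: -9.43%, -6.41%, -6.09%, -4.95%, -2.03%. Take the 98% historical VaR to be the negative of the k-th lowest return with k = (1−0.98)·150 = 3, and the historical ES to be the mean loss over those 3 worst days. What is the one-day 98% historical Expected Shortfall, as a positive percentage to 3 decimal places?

7.310%

The 3 worst returns sum to -21.93%.
ES = −(-21.93%) / 3 = 7.31% ≈ 7.310%.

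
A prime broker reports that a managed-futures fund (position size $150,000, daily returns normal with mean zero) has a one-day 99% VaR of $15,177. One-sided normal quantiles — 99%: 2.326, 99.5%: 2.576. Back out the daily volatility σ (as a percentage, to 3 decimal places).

4.350%

VaR as a fraction: $15,177 / $150,000 = 10.118%.
σ = VaR / z = 10.118% / 2.326 = 4.350%.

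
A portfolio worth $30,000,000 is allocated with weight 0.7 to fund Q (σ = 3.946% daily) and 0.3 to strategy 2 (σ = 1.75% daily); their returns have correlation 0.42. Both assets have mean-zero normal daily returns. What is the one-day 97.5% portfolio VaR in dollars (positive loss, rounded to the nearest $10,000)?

σ_p² = 0.7²·3.946² + 0.3²·1.75² + 2·0.42·0.7·0.3·3.946·1.75 = 9.1235 (%²).
σ_p = √9.1235 = 3.021%.
At 97.5%, z = 1.960.
VaR = 1.960 × 3.021% = 5.921%; on $30,000,000 that is $1,776,300.

$1,780,000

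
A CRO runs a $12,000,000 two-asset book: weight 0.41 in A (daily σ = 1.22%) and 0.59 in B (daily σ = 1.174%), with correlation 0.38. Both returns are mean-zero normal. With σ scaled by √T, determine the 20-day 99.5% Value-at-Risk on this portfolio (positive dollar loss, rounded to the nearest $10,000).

$1,380,000

σ_p = √(0.41²·1.22² + 0.59²·1.174² + 2·0.38·0.41·0.59·1.22·1.174) = 0.997%.
σ_{20d} = 0.997% × √20 = 4.459%.
z(99.5%) = 2.576.
VaR = 2.576 × 4.459% = 11.486%; on $12,000,000 that is $1,378,320.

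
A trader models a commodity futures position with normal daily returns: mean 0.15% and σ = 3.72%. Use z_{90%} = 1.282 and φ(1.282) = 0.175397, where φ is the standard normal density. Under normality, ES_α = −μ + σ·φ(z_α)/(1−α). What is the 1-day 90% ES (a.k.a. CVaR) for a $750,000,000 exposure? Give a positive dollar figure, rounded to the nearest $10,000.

$47,810,000

Tail multiplier: φ(z)/(1−α) = 0.175397 / 0.1 = 1.754.
ES = −(0.15%) + 3.72% × 1.754 = 6.375%.
On $750,000,000: 0.06375 × $750,000,000 = $47,812,500.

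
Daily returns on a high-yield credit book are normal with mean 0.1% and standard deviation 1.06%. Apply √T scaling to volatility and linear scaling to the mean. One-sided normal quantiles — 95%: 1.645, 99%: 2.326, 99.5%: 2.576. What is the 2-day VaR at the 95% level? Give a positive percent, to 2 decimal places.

σ_{2d} = 1.06% × √2 = 1.499%; μ_{2d} = 2 × 0.1% = 0.200%.
VaR = −(0.200%) + 1.645 × 1.499% = 2.266%.

2.27%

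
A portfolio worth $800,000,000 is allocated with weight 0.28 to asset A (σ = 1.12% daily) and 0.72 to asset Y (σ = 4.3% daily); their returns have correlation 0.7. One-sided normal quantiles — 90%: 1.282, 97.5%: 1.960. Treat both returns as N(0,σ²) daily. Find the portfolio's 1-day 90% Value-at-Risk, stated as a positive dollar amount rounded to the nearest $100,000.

$34,100,000

σ_p² = 0.28²·1.12² + 0.72²·4.3² + 2·0.7·0.28·0.72·1.12·4.3 = 11.0428 (%²).
σ_p = √11.0428 = 3.323%.
VaR = 1.282 × 3.323% = 4.260%; on $800,000,000 that is $34,080,000.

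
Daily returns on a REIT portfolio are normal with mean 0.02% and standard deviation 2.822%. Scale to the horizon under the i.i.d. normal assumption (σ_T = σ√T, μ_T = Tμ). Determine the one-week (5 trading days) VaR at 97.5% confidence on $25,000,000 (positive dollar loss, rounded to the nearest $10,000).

$3,070,000

At 97.5%, z = 1.960.
σ_{5d} = 2.822% × √5 = 6.310%; μ_{5d} = 5 × 0.02% = 0.100%.
VaR = −(0.100%) + 1.960 × 6.310% = 12.268%.
On $25,000,000: 0.12268 × $25,000,000 = $3,067,000.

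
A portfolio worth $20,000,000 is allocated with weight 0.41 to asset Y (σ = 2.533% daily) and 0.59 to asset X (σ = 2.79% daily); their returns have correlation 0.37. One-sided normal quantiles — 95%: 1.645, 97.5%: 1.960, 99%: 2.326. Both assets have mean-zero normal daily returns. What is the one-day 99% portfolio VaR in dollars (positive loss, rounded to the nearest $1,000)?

σ_p² = 0.41²·2.533² + 0.59²·2.79² + 2·0.37·0.41·0.59·2.533·2.79 = 5.0532 (%²).
σ_p = √5.0532 = 2.248%.
VaR = 2.326 × 2.248% = 5.229%; on $20,000,000 that is $1,045,800.

$1,046,000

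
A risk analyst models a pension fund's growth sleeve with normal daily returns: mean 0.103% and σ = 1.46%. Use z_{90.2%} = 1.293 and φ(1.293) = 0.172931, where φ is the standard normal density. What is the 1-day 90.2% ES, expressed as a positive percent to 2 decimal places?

Tail multiplier: φ(z)/(1−α) = 0.172931 / 0.098 = 1.765.
ES = −(0.103%) + 1.46% × 1.765 = 2.474%.

2.47%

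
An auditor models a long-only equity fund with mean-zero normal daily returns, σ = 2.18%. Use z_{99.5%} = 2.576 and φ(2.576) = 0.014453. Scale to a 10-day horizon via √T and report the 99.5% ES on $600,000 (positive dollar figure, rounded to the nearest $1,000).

σ_{10d} = 2.18% × √10 = 6.894%.
ES multiplier = φ(z)/(1−α) = 0.014453/0.005 = 2.891.
ES = 6.894% × 2.891 = 19.931%; on $600,000: $119,586.

$120,000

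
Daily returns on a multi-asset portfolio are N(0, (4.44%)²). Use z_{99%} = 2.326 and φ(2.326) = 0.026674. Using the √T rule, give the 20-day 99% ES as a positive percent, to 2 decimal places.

σ_{20d} = 4.44% × √20 = 19.856%.
ES multiplier = φ(z)/(1−α) = 0.026674/0.01 = 2.667.
ES = 19.856% × 2.667 = 52.956%.

52.96%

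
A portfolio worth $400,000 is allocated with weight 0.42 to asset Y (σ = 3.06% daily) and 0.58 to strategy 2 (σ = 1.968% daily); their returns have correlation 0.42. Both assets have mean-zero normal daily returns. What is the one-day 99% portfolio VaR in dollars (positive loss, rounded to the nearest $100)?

$19,000

σ_p² = 0.42²·3.06² + 0.58²·1.968² + 2·0.42·0.42·0.58·3.06·1.968 = 4.1869 (%²).
σ_p = √4.1869 = 2.046%.
At 99%, z = 2.326.
VaR = 2.326 × 2.046% = 4.759%; on $400,000 that is $19,036.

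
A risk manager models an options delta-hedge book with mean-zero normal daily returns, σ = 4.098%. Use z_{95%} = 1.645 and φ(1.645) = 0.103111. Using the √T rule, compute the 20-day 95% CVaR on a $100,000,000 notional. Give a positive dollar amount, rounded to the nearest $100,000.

σ_{20d} = 4.098% × √20 = 18.327%.
ES multiplier = φ(z)/(1−α) = 0.103111/0.05 = 2.062.
ES = 18.327% × 2.062 = 37.790%; on $100,000,000: $37,790,000.

$37,800,000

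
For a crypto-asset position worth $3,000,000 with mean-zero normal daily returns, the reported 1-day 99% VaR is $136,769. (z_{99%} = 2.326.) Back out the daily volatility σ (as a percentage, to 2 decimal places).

VaR as a fraction: $136,769 / $3,000,000 = 4.559%.
σ = VaR / z = 4.559% / 2.326 = 1.960%.

1.96%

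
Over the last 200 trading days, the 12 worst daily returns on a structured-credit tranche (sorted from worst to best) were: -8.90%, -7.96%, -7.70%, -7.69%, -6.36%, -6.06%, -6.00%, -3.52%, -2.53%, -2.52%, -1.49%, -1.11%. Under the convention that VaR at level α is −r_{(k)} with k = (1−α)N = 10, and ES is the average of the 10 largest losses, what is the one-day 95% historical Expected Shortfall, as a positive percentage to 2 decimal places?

The 10 worst returns sum to -59.24%.
ES = −(-59.24%) / 10 = 5.924% ≈ 5.92%.

5.92%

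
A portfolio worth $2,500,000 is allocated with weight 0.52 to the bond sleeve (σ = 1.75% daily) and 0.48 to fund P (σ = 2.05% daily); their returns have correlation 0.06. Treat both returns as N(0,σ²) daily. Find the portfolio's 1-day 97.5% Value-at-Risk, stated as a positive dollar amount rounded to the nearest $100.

$67,600

σ_p² = 0.52²·1.75² + 0.48²·2.05² + 2·0.06·0.52·0.48·1.75·2.05 = 1.9038 (%²).
σ_p = √1.9038 = 1.380%.
At 97.5%, z = 1.960.
VaR = 1.960 × 1.380% = 2.705%; on $2,500,000 that is $67,625.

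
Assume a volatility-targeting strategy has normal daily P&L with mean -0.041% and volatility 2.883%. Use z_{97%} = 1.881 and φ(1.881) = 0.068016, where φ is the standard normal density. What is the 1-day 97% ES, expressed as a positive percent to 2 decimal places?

Tail multiplier: φ(z)/(1−α) = 0.068016 / 0.03 = 2.267.
ES = −(-0.041%) + 2.883% × 2.267 = 6.577%.

6.58%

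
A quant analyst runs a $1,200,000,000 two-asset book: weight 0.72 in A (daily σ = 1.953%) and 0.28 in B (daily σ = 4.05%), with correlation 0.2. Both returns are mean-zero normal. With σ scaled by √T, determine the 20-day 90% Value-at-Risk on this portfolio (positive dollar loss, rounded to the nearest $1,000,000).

σ_p = √(0.72²·1.953² + 0.28²·4.05² + 2·0.2·0.72·0.28·1.953·4.05) = 1.975%.
σ_{20d} = 1.975% × √20 = 8.832%.
z(90%) = 1.282.
VaR = 1.282 × 8.832% = 11.323%; on $1,200,000,000 that is $135,876,000.

$136,000,000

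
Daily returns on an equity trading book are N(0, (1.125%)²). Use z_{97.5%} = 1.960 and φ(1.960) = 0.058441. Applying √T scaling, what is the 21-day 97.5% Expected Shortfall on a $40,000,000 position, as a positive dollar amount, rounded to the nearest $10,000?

$4,820,000

σ_{21d} = 1.125% × √21 = 5.155%.
ES multiplier = φ(z)/(1−α) = 0.058441/0.025 = 2.338.
ES = 5.155% × 2.338 = 12.052%; on $40,000,000: $4,820,800.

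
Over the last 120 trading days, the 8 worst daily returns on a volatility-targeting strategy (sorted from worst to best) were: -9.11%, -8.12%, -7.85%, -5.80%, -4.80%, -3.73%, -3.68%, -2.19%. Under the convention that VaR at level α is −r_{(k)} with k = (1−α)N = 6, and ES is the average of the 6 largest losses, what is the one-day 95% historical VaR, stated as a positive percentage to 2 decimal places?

k = 6; the 6th lowest return is -3.73%, so VaR = 3.73%.

3.73%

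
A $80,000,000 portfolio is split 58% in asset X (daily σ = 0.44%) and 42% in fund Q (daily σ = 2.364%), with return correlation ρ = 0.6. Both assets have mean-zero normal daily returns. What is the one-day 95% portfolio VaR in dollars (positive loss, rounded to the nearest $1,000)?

σ_p² = 0.58²·0.44² + 0.42²·2.364² + 2·0.6·0.58·0.42·0.44·2.364 = 1.3550 (%²).
σ_p = √1.3550 = 1.164%.
At 95%, z = 1.645.
VaR = 1.645 × 1.164% = 1.915%; on $80,000,000 that is $1,532,000.

$1,532,000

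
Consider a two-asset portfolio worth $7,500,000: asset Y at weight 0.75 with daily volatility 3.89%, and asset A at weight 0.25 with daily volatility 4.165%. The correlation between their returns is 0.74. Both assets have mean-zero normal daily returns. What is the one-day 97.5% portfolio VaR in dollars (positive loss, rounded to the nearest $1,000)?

σ_p² = 0.75²·3.89² + 0.25²·4.165² + 2·0.74·0.75·0.25·3.89·4.165 = 14.0920 (%²).
σ_p = √14.0920 = 3.754%.
At 97.5%, z = 1.960.
VaR = 1.960 × 3.754% = 7.358%; on $7,500,000 that is $551,850.

$552,000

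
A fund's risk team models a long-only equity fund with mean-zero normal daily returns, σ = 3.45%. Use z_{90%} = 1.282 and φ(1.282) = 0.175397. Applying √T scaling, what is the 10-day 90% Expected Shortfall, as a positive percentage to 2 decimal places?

19.14%

σ_{10d} = 3.45% × √10 = 10.910%.
ES multiplier = φ(z)/(1−α) = 0.175397/0.1 = 1.754.
ES = 10.910% × 1.754 = 19.136%.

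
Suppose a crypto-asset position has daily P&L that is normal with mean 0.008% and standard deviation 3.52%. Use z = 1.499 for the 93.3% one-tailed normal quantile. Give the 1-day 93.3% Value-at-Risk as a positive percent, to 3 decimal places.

5.268%

VaR = −μ + z·σ = −(0.008%) + 1.499 × 3.52% = 5.268%.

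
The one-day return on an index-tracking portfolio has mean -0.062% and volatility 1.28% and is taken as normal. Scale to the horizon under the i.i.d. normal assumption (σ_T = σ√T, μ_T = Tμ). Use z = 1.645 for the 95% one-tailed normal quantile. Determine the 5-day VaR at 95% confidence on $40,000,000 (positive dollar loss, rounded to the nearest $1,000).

σ_{5d} = 1.28% × √5 = 2.862%; μ_{5d} = 5 × -0.062% = -0.310%.
VaR = −(-0.310%) + 1.645 × 2.862% = 5.018%.
On $40,000,000: 0.05018 × $40,000,000 = $2,007,200.

$2,007,000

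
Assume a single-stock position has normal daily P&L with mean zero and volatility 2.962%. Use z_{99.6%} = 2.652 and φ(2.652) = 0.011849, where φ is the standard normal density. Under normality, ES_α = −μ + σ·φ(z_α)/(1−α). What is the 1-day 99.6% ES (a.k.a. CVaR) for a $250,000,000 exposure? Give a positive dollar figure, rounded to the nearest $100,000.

Tail multiplier: φ(z)/(1−α) = 0.011849 / 0.004 = 2.962.
ES = 2.962% × 2.962 = 8.773%.
On $250,000,000: 0.08773 × $250,000,000 = $21,932,500.

$21,900,000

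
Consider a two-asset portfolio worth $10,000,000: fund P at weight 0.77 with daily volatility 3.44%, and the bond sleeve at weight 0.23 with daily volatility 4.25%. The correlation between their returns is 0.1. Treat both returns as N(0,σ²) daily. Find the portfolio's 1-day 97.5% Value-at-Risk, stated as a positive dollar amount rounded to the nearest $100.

$571,100

σ_p² = 0.77²·3.44² + 0.23²·4.25² + 2·0.1·0.77·0.23·3.44·4.25 = 8.4895 (%²).
σ_p = √8.4895 = 2.914%.
At 97.5%, z = 1.960.
VaR = 1.960 × 2.914% = 5.711%; on $10,000,000 that is $571,100.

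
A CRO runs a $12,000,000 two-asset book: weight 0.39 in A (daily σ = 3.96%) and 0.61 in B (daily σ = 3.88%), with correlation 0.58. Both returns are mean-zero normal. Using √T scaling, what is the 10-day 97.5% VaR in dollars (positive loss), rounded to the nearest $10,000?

$2,600,000

σ_p = √(0.39²·3.96² + 0.61²·3.88² + 2·0.58·0.39·0.61·3.96·3.88) = 3.497%.
σ_{10d} = 3.497% × √10 = 11.058%.
z(97.5%) = 1.960.
VaR = 1.960 × 11.058% = 21.674%; on $12,000,000 that is $2,600,880.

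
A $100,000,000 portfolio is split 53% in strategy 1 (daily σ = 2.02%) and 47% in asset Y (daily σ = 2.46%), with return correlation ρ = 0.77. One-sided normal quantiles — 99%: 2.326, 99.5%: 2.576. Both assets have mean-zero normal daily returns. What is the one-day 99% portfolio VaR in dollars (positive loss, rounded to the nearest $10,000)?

$4,870,000

σ_p² = 0.53²·2.02² + 0.47²·2.46² + 2·0.77·0.53·0.47·2.02·2.46 = 4.3892 (%²).
σ_p = √4.3892 = 2.095%.
VaR = 2.326 × 2.095% = 4.873%; on $100,000,000 that is $4,873,000.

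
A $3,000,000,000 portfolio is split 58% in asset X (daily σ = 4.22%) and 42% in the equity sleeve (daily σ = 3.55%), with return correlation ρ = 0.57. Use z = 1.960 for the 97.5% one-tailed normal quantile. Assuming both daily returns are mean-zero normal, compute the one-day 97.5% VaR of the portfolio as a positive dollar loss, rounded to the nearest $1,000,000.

σ_p² = 0.58²·4.22² + 0.42²·3.55² + 2·0.57·0.58·0.42·4.22·3.55 = 12.3741 (%²).
σ_p = √12.3741 = 3.518%.
VaR = 1.960 × 3.518% = 6.895%; on $3,000,000,000 that is $206,850,000.

$207,000,000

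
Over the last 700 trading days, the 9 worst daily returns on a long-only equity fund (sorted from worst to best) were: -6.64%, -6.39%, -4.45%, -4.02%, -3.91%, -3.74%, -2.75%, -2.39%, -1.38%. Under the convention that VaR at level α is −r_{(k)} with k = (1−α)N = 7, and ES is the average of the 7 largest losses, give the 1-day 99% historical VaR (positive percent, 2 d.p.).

2.75%

k = 7; the 7th lowest return is -2.75%, so VaR = 2.75%.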